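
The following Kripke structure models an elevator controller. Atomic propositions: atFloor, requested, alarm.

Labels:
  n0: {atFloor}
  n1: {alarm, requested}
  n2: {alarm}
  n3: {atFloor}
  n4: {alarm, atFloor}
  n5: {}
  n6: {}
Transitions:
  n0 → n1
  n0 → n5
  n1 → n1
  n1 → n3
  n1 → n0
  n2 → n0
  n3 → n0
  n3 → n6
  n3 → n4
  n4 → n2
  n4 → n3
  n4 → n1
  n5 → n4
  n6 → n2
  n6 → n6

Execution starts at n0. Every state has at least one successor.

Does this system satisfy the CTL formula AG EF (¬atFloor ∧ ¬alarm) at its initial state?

States satisfying EF (¬atFloor ∧ ¬alarm): {n0, n1, n2, n3, n4, n5, n6}.
States satisfying AG EF (¬atFloor ∧ ¬alarm): {n0, n1, n2, n3, n4, n5, n6}.
Every state reachable from n0 satisfies EF (¬atFloor ∧ ¬alarm).
n0 ∈ Sat(AG EF (¬atFloor ∧ ¬alarm)).

Yes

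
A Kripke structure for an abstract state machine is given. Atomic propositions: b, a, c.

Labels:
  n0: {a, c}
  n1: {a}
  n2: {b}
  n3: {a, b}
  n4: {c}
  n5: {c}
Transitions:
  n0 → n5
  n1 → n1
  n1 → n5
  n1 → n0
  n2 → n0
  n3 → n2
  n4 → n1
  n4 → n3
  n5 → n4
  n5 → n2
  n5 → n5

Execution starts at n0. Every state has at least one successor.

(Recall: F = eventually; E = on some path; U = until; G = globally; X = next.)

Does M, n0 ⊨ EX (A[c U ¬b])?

Yes

States satisfying A[c U ¬b]: {n0, n1, n4, n5}.
States satisfying EX (A[c U ¬b]): {n0, n1, n2, n4, n5}.
n0 ∈ Sat(EX (A[c U ¬b])).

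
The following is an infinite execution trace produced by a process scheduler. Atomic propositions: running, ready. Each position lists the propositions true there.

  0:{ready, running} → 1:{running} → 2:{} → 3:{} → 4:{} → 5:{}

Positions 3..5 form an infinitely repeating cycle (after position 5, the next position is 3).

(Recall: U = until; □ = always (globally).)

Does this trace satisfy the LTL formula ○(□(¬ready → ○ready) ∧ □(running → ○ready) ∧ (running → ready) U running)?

No

The position after 0 is 1; □(¬ready → ○ready) ∧ □(running → ○ready) ∧ (running → ready) U running is false there.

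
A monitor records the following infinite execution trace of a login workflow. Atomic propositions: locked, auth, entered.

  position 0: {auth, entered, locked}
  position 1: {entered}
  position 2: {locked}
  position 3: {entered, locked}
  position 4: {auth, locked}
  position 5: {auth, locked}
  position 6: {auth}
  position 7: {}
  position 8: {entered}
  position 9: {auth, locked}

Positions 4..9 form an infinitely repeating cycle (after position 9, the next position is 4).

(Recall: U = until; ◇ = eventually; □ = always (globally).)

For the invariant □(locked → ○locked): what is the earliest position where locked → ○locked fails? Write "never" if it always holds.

At position 0 the labels are {auth, entered, locked} and the next position 1 has {entered}, so locked → ○locked is false there. This is the first violation.

0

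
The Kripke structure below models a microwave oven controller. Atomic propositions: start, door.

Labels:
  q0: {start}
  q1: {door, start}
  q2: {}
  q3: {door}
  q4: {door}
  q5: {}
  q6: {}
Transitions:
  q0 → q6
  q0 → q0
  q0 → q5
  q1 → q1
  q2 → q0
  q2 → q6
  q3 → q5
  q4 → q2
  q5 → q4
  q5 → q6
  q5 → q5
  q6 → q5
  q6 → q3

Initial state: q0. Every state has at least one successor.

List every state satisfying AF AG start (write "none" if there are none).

States satisfying AG start: {q1}.
States satisfying AF AG start: {q1}.

{q1}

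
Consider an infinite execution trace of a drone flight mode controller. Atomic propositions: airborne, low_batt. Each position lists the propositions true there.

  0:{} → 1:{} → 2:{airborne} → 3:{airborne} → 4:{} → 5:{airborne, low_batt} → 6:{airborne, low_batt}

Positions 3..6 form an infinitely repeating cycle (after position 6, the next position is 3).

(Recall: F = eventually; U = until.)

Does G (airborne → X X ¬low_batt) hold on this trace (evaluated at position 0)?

Violated

airborne → X X ¬low_batt must hold at every position from 0 onward. It fails at position 3, so G (airborne → X X ¬low_batt) is false.
Positions where airborne holds: 2, 3, 5, 6.
Check X X ¬low_batt at each: 2→ok, 3→fails, 5→ok, 6→ok.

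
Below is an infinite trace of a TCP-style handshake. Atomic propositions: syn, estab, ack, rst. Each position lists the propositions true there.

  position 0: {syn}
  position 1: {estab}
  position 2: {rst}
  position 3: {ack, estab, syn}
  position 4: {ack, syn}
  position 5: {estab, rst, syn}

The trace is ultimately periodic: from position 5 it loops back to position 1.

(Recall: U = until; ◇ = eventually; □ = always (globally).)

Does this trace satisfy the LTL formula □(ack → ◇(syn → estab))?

Satisfied

ack → ◇(syn → estab) holds at every position 0..5, and those are all positions ever visited, so □(ack → ◇(syn → estab)) holds.
Positions where ack holds: 3, 4.
Check ◇(syn → estab) at each: 3→ok, 4→ok.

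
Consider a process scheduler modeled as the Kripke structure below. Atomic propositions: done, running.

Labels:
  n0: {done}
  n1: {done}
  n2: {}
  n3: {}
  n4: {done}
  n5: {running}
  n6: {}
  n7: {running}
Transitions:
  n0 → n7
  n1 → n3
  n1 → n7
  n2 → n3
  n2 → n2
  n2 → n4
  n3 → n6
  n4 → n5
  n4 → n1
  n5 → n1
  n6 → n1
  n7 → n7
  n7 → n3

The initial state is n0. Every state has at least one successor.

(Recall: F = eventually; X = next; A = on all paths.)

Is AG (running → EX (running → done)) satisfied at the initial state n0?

Holds

States satisfying running → EX (running → done): {n0, n1, n2, n3, n4, n5, n6, n7}.
States satisfying AG (running → EX (running → done)): {n0, n1, n2, n3, n4, n5, n6, n7}.
Every state reachable from n0 satisfies running → EX (running → done).
n0 ∈ Sat(AG (running → EX (running → done))).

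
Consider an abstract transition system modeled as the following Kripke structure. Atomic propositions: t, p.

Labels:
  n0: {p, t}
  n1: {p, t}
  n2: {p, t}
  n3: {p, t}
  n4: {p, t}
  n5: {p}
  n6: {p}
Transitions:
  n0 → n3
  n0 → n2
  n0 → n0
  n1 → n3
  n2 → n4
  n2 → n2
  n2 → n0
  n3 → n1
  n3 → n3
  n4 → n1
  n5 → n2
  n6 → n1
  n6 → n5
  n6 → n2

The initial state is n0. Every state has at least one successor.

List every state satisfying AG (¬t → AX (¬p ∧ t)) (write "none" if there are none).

States satisfying ¬t → AX (¬p ∧ t): {n0, n1, n2, n3, n4}.
States satisfying AG (¬t → AX (¬p ∧ t)): {n0, n1, n2, n3, n4}.

{n0, n1, n2, n3, n4}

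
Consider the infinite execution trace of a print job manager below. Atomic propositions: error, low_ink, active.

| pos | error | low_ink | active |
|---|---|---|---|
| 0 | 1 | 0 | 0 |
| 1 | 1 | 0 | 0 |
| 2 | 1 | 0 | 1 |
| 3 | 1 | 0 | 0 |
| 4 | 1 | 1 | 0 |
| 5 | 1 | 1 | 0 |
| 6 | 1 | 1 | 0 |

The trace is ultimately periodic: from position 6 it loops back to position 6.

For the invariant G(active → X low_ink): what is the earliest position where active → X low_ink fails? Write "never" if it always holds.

Check active → X low_ink at each position in order: 0 ✓, 1 ✓.
At position 2 the labels are {active, error} and the next position 3 has {error}, so active → X low_ink is false there. This is the first violation.

2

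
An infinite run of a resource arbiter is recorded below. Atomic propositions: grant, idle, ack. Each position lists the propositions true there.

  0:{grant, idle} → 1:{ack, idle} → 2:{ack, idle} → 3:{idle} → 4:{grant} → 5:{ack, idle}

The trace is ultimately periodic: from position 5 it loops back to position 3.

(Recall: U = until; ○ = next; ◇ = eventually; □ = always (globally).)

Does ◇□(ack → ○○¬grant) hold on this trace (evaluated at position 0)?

□(ack → ○○¬grant) is false at every position 0..5, so it never becomes true and ◇□(ack → ○○¬grant) fails.

Violated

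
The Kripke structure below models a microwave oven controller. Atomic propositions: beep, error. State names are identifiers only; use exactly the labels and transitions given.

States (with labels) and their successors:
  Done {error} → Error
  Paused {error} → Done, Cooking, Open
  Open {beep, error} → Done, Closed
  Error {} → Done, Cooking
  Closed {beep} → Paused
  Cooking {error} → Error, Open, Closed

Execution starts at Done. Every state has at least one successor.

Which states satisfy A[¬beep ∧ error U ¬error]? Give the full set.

{Done, Error, Closed}

States satisfying ¬beep ∧ error: {Done, Paused, Cooking}.
States satisfying ¬error: {Error, Closed}.
States satisfying A[¬beep ∧ error U ¬error]: {Done, Error, Closed}.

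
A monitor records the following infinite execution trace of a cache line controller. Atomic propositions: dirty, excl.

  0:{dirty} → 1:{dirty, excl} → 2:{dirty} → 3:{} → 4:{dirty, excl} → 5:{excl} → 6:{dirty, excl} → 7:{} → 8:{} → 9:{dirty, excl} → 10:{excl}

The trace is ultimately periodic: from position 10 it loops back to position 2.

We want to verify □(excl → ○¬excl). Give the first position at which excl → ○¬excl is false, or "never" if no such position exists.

4

Check excl → ○¬excl at each position in order: 0 ✓, 1 ✓, 2 ✓, 3 ✓.
At position 4 the labels are {dirty, excl} and the next position 5 has {excl}, so excl → ○¬excl is false there. This is the first violation.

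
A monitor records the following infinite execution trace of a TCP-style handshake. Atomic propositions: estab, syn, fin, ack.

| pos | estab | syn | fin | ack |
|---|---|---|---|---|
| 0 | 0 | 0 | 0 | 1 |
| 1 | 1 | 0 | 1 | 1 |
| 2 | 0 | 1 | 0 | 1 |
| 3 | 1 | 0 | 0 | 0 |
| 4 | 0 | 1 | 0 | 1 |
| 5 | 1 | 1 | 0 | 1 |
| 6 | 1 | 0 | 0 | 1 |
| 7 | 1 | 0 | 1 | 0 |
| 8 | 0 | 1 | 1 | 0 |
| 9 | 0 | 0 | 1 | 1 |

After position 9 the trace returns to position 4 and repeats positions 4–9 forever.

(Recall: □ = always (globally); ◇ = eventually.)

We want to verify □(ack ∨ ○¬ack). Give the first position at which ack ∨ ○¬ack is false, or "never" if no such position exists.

Check ack ∨ ○¬ack at each position in order: 0 ✓, 1 ✓, 2 ✓.
At position 3 the labels are {estab} and the next position 4 has {ack, syn}, so ack ∨ ○¬ack is false there. This is the first violation.

3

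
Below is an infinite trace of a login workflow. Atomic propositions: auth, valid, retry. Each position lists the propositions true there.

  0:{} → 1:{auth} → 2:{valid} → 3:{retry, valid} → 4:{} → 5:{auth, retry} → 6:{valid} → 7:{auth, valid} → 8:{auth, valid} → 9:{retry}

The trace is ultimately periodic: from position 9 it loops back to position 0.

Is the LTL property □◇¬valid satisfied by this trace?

Satisfied

◇¬valid holds at every position 0..9, and those are all positions ever visited, so □◇¬valid holds.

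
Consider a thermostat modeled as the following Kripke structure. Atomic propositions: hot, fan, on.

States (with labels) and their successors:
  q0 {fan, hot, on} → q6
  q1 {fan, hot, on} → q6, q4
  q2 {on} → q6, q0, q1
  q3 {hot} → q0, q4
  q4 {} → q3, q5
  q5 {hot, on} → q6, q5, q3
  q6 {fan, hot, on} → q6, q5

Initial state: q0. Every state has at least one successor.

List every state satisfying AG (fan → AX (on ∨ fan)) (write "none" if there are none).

States satisfying fan → AX (on ∨ fan): {q0, q2, q3, q4, q5, q6}.
States satisfying AG (fan → AX (on ∨ fan)): {q0, q3, q4, q5, q6}.

{q0, q3, q4, q5, q6}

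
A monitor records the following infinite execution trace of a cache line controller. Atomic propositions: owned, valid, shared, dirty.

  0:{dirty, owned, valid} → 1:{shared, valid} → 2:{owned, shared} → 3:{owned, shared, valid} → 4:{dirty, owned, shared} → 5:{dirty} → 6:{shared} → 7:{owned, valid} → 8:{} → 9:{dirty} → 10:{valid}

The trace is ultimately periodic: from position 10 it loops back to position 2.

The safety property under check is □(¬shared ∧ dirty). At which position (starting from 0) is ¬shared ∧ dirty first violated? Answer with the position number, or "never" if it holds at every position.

1

Check ¬shared ∧ dirty at each position in order: 0 ✓.
At position 1 the labels are {shared, valid}, so ¬shared ∧ dirty is false there. This is the first violation.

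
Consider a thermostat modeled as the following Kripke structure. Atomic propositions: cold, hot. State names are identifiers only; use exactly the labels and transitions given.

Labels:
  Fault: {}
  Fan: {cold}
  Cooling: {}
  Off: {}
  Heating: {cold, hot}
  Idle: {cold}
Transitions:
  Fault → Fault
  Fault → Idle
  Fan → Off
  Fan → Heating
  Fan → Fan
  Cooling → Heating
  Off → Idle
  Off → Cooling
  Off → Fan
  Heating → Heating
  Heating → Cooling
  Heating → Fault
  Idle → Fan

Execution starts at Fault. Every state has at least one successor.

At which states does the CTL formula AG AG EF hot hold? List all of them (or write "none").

States satisfying AG EF hot: {Fault, Fan, Cooling, Off, Heating, Idle}.
States satisfying AG AG EF hot: {Fault, Fan, Cooling, Off, Heating, Idle}.

{Fault, Fan, Cooling, Off, Heating, Idle}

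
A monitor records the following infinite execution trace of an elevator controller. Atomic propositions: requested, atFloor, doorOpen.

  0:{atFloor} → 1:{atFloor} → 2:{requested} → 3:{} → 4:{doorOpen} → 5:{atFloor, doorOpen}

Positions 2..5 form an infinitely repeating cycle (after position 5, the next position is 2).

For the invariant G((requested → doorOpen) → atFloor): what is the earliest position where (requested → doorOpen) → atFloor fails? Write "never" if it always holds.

3

Check (requested → doorOpen) → atFloor at each position in order: 0 ✓, 1 ✓, 2 ✓.
At position 3 the labels are {}, so (requested → doorOpen) → atFloor is false there. This is the first violation.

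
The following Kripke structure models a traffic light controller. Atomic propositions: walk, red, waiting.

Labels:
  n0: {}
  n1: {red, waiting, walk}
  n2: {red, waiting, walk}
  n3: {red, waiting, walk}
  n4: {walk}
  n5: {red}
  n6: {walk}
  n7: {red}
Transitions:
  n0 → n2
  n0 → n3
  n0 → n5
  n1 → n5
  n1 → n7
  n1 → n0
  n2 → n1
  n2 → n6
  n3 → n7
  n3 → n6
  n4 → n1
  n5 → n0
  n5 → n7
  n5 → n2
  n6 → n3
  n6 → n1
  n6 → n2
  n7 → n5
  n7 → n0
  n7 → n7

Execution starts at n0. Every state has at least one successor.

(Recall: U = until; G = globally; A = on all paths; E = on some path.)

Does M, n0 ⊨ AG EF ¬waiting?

States satisfying EF ¬waiting: {n0, n1, n2, n3, n4, n5, n6, n7}.
States satisfying AG EF ¬waiting: {n0, n1, n2, n3, n4, n5, n6, n7}.
Every state reachable from n0 satisfies EF ¬waiting.
n0 ∈ Sat(AG EF ¬waiting).

Holds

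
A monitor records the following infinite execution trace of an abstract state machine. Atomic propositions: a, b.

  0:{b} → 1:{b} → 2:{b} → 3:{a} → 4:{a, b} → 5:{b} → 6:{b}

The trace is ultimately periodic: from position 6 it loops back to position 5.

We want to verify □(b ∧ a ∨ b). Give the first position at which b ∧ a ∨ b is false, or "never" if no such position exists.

Check b ∧ a ∨ b at each position in order: 0 ✓, 1 ✓, 2 ✓.
At position 3 the labels are {a}, so b ∧ a ∨ b is false there. This is the first violation.

3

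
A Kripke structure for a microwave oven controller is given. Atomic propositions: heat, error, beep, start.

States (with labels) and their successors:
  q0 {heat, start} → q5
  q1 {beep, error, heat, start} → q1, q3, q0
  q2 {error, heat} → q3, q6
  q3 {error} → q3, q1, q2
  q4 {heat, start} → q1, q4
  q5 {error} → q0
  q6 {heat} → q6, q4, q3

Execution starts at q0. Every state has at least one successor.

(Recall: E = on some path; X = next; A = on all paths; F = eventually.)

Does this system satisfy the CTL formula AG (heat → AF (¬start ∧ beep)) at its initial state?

States satisfying heat → AF (¬start ∧ beep): {q3, q5}.
States satisfying AG (heat → AF (¬start ∧ beep)): ∅.
q0 is reachable from q0 and violates heat → AF (¬start ∧ beep), so AG fails at q0.
q0 ∉ Sat(AG (heat → AF (¬start ∧ beep))).

Does not hold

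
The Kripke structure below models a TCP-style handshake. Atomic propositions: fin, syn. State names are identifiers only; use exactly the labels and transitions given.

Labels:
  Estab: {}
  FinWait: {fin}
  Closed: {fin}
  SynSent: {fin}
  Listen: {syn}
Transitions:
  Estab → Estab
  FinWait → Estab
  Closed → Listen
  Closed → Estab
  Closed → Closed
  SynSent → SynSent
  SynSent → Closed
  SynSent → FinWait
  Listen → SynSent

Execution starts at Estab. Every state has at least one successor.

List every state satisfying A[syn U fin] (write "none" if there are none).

States satisfying syn: {Listen}.
States satisfying fin: {FinWait, Closed, SynSent}.
States satisfying A[syn U fin]: {FinWait, Closed, SynSent, Listen}.

{FinWait, Closed, SynSent, Listen}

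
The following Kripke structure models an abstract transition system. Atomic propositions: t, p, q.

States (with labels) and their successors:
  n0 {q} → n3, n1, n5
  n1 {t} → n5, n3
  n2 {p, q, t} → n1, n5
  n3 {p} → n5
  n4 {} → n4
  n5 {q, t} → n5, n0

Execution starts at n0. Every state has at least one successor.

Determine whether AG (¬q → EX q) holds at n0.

Holds

States satisfying ¬q → EX q: {n0, n1, n2, n3, n5}.
States satisfying AG (¬q → EX q): {n0, n1, n2, n3, n5}.
Every state reachable from n0 satisfies ¬q → EX q.
n0 ∈ Sat(AG (¬q → EX q)).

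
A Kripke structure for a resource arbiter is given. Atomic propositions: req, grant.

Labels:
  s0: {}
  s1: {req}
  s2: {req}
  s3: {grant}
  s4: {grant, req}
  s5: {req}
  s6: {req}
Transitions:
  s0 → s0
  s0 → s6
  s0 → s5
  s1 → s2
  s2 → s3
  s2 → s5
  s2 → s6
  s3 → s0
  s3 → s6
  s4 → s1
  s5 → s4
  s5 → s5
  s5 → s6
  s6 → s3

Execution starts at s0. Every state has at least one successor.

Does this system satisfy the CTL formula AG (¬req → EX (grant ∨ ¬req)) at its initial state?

States satisfying ¬req → EX (grant ∨ ¬req): {s0, s1, s2, s3, s4, s5, s6}.
States satisfying AG (¬req → EX (grant ∨ ¬req)): {s0, s1, s2, s3, s4, s5, s6}.
Every state reachable from s0 satisfies ¬req → EX (grant ∨ ¬req).
s0 ∈ Sat(AG (¬req → EX (grant ∨ ¬req))).

Holds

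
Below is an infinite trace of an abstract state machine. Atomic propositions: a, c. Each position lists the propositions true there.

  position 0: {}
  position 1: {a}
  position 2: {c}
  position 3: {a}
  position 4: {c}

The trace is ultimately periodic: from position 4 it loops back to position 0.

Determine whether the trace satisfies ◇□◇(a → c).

Satisfied

□◇(a → c) holds at position 0, which is reachable from 0, so ◇□◇(a → c) holds.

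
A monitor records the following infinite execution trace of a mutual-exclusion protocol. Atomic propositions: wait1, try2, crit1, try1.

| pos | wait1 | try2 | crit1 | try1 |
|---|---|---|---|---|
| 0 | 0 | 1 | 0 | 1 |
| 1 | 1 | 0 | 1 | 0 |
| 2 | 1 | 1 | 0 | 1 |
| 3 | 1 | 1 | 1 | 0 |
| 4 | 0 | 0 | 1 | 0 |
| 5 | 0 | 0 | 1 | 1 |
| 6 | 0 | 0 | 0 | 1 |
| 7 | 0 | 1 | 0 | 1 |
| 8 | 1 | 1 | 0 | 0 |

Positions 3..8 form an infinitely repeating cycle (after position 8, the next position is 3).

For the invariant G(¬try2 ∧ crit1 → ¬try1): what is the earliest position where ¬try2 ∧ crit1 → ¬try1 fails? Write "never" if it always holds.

Check ¬try2 ∧ crit1 → ¬try1 at each position in order: 0 ✓, 1 ✓, 2 ✓, 3 ✓, 4 ✓.
At position 5 the labels are {crit1, try1}, so ¬try2 ∧ crit1 → ¬try1 is false there. This is the first violation.

5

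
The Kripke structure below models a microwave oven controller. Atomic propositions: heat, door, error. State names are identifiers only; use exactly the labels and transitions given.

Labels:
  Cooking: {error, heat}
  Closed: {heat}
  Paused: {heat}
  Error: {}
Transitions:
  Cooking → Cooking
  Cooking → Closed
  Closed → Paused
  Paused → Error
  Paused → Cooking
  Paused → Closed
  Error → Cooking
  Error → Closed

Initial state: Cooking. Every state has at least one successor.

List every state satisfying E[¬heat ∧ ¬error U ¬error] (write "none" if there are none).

{Closed, Paused, Error}

States satisfying ¬heat ∧ ¬error: {Error}.
States satisfying ¬error: {Closed, Paused, Error}.
States satisfying E[¬heat ∧ ¬error U ¬error]: {Closed, Paused, Error}.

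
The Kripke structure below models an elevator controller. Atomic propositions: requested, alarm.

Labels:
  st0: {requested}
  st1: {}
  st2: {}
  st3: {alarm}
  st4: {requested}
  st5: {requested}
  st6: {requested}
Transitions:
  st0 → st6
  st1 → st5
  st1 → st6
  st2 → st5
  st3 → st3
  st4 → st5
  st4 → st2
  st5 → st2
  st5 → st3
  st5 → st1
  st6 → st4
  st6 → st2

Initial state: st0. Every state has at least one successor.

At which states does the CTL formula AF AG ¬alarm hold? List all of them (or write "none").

States satisfying AG ¬alarm: ∅.
States satisfying AF AG ¬alarm: ∅.

none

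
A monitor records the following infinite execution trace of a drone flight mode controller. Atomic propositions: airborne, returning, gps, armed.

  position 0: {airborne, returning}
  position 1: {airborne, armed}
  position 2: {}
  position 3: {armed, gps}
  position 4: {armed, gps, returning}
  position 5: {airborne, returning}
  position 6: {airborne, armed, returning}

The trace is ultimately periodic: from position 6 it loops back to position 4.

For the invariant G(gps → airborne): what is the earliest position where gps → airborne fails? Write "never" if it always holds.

3

Check gps → airborne at each position in order: 0 ✓, 1 ✓, 2 ✓.
At position 3 the labels are {armed, gps}, so gps → airborne is false there. This is the first violation.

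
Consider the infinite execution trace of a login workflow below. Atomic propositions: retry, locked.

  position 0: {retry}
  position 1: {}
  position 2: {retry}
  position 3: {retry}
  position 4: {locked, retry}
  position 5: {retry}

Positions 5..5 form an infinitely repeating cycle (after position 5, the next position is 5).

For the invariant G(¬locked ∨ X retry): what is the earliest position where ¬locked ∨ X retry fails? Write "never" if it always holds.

never

¬locked ∨ X retry holds at every position 0..5, and those are all the positions the trace ever visits, so the invariant G(¬locked ∨ X retry) is never violated.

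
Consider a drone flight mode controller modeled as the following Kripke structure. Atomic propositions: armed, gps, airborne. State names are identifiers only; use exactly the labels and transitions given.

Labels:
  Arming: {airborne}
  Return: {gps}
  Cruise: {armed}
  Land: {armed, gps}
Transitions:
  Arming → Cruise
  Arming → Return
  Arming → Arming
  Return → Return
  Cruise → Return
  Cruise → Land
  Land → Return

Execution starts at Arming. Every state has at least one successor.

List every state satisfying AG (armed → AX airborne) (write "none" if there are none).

States satisfying armed → AX airborne: {Arming, Return}.
States satisfying AG (armed → AX airborne): {Return}.

{Return}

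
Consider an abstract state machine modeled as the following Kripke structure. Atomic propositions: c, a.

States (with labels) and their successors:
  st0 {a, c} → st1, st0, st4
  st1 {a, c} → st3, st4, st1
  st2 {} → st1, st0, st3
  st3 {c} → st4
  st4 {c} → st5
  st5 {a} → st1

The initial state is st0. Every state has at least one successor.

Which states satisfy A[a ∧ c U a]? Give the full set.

{st0, st1, st5}

States satisfying a ∧ c: {st0, st1}.
States satisfying a: {st0, st1, st5}.
States satisfying A[a ∧ c U a]: {st0, st1, st5}.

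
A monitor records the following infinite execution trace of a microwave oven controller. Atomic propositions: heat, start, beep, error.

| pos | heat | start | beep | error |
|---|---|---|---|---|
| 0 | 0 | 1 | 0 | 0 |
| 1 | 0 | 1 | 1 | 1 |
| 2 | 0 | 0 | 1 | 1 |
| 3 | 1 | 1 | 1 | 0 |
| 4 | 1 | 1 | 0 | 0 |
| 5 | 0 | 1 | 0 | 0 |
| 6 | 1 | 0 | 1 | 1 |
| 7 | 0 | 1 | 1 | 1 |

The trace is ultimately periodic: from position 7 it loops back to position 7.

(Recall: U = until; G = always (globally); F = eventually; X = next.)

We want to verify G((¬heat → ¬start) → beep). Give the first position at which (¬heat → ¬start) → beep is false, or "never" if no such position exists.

4

Check (¬heat → ¬start) → beep at each position in order: 0 ✓, 1 ✓, 2 ✓, 3 ✓.
At position 4 the labels are {heat, start}, so (¬heat → ¬start) → beep is false there. This is the first violation.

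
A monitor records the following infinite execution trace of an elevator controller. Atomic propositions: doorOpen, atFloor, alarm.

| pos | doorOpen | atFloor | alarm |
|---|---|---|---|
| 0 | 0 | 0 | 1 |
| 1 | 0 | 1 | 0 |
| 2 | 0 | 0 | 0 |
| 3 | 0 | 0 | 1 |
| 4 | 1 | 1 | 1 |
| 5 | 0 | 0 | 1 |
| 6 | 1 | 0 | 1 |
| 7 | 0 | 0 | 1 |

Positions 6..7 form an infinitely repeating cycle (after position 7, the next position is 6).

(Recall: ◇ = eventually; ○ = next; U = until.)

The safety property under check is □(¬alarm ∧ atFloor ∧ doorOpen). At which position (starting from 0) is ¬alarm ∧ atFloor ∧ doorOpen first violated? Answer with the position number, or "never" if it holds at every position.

0

At position 0 the labels are {alarm}, so ¬alarm ∧ atFloor ∧ doorOpen is false there. This is the first violation.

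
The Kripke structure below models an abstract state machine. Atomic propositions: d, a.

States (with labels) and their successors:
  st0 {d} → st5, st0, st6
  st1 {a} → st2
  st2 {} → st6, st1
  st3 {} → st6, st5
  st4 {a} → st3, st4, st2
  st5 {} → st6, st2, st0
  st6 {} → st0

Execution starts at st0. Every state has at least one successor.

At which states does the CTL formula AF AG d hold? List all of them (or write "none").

none

States satisfying AG d: ∅.
States satisfying AF AG d: ∅.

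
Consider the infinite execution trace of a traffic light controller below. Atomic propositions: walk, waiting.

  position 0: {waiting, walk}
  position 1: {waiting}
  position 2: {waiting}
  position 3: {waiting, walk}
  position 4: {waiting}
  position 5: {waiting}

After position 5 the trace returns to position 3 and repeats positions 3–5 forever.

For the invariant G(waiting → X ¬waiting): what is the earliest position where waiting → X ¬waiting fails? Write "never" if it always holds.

0

At position 0 the labels are {waiting, walk} and the next position 1 has {waiting}, so waiting → X ¬waiting is false there. This is the first violation.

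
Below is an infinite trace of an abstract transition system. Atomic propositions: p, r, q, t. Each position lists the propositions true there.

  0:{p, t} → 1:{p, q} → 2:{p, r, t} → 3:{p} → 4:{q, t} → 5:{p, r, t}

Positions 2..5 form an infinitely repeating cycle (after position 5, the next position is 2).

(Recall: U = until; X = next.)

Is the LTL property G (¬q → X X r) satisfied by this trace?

¬q → X X r must hold at every position from 0 onward. It fails at position 2, so G (¬q → X X r) is false.
Positions where ¬q holds: 0, 2, 3, 5.
Check X X r at each: 0→ok, 2→fails, 3→ok, 5→fails.

Does not hold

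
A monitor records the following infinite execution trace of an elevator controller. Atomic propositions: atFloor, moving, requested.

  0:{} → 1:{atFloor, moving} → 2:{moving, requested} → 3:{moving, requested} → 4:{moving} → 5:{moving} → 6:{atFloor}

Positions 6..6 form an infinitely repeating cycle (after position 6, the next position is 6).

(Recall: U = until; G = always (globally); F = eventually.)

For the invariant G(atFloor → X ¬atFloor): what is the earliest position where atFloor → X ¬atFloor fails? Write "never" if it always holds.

6

Check atFloor → X ¬atFloor at each position in order: 0 ✓, 1 ✓, 2 ✓, 3 ✓, 4 ✓, 5 ✓.
At position 6 the labels are {atFloor} and the next position 6 has {atFloor}, so atFloor → X ¬atFloor is false there. This is the first violation.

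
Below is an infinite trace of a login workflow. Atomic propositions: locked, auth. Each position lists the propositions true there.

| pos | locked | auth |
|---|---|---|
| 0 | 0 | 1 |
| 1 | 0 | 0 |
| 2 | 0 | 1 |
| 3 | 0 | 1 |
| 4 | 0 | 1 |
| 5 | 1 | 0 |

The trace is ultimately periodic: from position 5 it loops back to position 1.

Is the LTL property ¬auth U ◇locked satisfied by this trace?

Holds

Walking from position 0: ◇locked first holds at position 0, and ¬auth holds at every earlier position along the way, so ¬auth U ◇locked holds.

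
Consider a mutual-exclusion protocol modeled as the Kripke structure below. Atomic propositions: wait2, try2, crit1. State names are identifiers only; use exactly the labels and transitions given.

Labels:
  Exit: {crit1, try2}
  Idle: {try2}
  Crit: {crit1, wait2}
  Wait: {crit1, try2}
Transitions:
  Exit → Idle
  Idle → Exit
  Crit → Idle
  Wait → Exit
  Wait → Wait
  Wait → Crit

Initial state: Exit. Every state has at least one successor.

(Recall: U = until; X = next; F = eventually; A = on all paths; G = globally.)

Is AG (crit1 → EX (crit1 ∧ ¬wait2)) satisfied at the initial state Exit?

Does not hold

States satisfying crit1 → EX (crit1 ∧ ¬wait2): {Idle, Wait}.
States satisfying AG (crit1 → EX (crit1 ∧ ¬wait2)): ∅.
Exit is reachable from Exit and violates crit1 → EX (crit1 ∧ ¬wait2), so AG fails at Exit.
Exit ∉ Sat(AG (crit1 → EX (crit1 ∧ ¬wait2))).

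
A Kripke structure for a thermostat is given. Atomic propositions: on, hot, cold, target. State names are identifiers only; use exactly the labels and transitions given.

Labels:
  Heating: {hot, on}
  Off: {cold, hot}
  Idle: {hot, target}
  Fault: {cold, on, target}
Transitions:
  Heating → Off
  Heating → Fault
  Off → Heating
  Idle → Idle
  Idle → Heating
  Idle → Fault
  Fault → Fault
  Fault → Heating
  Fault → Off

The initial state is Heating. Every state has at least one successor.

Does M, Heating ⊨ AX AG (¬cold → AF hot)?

Holds

States satisfying AG (¬cold → AF hot): {Heating, Off, Idle, Fault}.
States satisfying AX AG (¬cold → AF hot): {Heating, Off, Idle, Fault}.
Heating ∈ Sat(AX AG (¬cold → AF hot)).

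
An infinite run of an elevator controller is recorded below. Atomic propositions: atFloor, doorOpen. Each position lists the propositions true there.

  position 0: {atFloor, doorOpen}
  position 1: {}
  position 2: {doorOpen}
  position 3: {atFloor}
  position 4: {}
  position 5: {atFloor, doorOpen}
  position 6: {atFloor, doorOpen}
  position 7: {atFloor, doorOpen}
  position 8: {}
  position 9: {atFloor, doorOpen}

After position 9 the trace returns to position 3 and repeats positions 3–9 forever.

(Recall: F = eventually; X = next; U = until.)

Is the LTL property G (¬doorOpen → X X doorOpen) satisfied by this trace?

Violated

¬doorOpen → X X doorOpen must hold at every position from 0 onward. It fails at position 1, so G (¬doorOpen → X X doorOpen) is false.
Positions where ¬doorOpen holds: 1, 3, 4, 8.
Check X X doorOpen at each: 1→fails, 3→ok, 4→ok, 8→fails.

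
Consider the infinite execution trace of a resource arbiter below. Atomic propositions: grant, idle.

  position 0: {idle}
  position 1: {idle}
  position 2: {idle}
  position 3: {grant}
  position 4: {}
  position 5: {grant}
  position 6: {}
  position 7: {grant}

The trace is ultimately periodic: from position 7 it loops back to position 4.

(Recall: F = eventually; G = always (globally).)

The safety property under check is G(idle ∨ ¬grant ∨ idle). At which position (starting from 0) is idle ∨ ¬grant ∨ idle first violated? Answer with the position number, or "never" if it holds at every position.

Check idle ∨ ¬grant ∨ idle at each position in order: 0 ✓, 1 ✓, 2 ✓.
At position 3 the labels are {grant}, so idle ∨ ¬grant ∨ idle is false there. This is the first violation.

3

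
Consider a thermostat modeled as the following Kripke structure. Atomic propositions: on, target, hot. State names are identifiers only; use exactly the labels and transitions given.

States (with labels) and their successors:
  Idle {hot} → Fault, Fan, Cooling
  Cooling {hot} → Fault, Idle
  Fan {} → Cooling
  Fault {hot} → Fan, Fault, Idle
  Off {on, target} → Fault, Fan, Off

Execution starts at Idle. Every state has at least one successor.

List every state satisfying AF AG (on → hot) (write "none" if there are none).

{Idle, Cooling, Fan, Fault}

States satisfying AG (on → hot): {Idle, Cooling, Fan, Fault}.
States satisfying AF AG (on → hot): {Idle, Cooling, Fan, Fault}.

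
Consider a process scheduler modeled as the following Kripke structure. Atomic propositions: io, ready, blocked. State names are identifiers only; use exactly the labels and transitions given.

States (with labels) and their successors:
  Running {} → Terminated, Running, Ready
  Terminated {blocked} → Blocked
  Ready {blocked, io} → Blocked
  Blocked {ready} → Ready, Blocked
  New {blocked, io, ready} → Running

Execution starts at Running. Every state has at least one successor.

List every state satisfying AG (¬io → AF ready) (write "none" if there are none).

States satisfying ¬io → AF ready: {Terminated, Ready, Blocked, New}.
States satisfying AG (¬io → AF ready): {Terminated, Ready, Blocked}.

{Terminated, Ready, Blocked}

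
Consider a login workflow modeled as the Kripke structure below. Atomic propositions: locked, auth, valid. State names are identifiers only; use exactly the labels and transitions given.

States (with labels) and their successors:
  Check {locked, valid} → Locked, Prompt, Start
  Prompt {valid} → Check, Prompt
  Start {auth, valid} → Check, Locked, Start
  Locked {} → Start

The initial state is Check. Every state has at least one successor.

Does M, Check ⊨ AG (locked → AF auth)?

States satisfying locked → AF auth: {Prompt, Start, Locked}.
States satisfying AG (locked → AF auth): ∅.
Check is reachable from Check and violates locked → AF auth, so AG fails at Check.
Check ∉ Sat(AG (locked → AF auth)).

Does not hold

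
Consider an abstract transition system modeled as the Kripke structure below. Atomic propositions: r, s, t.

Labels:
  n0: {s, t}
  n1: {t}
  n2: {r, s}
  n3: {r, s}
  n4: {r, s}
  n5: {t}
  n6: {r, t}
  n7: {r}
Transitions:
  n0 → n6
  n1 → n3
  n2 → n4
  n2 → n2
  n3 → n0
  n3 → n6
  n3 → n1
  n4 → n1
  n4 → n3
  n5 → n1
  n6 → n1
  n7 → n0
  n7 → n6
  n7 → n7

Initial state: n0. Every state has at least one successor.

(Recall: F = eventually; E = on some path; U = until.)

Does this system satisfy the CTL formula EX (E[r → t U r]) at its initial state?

Holds

States satisfying E[r → t U r]: {n0, n1, n2, n3, n4, n5, n6, n7}.
States satisfying EX (E[r → t U r]): {n0, n1, n2, n3, n4, n5, n6, n7}.
n0 ∈ Sat(EX (E[r → t U r])).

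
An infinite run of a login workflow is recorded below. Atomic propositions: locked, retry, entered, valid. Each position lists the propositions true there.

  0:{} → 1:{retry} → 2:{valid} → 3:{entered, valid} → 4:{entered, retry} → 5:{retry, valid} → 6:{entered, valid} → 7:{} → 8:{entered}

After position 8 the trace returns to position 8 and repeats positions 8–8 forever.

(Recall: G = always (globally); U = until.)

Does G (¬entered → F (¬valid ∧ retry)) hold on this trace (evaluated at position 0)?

Violated

¬entered → F (¬valid ∧ retry) must hold at every position from 0 onward. It fails at position 5, so G (¬entered → F (¬valid ∧ retry)) is false.
Positions where ¬entered holds: 0, 1, 2, 5, 7.
Check F (¬valid ∧ retry) at each: 0→ok, 1→ok, 2→ok, 5→fails, 7→fails.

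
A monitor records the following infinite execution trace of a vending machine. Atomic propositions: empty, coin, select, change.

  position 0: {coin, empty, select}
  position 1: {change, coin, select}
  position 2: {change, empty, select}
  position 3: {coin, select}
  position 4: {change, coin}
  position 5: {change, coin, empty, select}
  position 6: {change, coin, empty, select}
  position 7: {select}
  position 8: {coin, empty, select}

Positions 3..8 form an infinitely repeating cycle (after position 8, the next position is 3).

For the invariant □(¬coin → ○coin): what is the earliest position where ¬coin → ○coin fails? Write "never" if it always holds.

¬coin → ○coin holds at every position 0..8, and those are all the positions the trace ever visits, so the invariant □(¬coin → ○coin) is never violated.

never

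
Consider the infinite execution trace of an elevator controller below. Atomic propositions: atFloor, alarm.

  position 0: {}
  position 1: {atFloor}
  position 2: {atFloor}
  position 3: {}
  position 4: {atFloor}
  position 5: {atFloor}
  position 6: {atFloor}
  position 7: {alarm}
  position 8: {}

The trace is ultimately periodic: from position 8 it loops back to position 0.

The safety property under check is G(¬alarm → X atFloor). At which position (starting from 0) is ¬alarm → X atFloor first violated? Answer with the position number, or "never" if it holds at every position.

Check ¬alarm → X atFloor at each position in order: 0 ✓, 1 ✓.
At position 2 the labels are {atFloor} and the next position 3 has {}, so ¬alarm → X atFloor is false there. This is the first violation.

2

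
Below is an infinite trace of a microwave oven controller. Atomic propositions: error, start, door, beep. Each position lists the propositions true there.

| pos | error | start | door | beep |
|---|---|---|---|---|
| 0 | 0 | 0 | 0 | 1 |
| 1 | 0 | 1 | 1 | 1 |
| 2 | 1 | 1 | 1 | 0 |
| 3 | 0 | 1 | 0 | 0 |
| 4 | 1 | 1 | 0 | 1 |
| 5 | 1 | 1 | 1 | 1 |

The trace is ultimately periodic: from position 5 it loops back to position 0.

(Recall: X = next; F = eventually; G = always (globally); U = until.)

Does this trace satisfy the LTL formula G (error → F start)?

Satisfied

error → F start holds at every position 0..5, and those are all positions ever visited, so G (error → F start) holds.
Positions where error holds: 2, 4, 5.
Check F start at each: 2→ok, 4→ok, 5→ok.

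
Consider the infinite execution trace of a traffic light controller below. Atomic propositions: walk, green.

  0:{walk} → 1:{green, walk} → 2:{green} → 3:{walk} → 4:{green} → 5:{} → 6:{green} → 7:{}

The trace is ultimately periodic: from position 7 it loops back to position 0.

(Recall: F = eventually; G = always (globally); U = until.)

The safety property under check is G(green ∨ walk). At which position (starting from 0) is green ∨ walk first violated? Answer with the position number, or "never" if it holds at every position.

Check green ∨ walk at each position in order: 0 ✓, 1 ✓, 2 ✓, 3 ✓, 4 ✓.
At position 5 the labels are {}, so green ∨ walk is false there. This is the first violation.

5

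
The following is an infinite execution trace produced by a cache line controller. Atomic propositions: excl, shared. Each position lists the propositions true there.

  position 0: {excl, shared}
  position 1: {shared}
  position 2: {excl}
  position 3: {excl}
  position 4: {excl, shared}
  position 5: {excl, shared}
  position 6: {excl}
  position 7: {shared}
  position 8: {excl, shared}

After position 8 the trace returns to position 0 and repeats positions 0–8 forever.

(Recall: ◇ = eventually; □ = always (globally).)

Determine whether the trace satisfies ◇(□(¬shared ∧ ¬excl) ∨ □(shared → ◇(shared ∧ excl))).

Yes

□(¬shared ∧ ¬excl) ∨ □(shared → ◇(shared ∧ excl)) holds at position 0, which is reachable from 0, so ◇(□(¬shared ∧ ¬excl) ∨ □(shared → ◇(shared ∧ excl))) holds.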